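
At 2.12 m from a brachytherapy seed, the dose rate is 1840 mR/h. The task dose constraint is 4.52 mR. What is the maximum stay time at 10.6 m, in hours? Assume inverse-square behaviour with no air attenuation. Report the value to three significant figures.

0.0614 h

Applying the 1/r² law, rate at 10.6 m:
1840 × (2.12/10.6)² = 1840 × 0.04000 = 73.60 mR/h.
Stay time = 4.52 mR ÷ 73.60 mR/h = 0.06141 h.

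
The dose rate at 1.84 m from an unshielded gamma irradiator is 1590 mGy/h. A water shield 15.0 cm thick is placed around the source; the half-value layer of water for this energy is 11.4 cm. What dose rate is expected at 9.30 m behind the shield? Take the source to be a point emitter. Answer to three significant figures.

Distance alone: 1590 × (1.84/9.30)² = 1590 × 0.03914 = 62.23 mGy/h.
Shield: 15.0/11.4 = 1.316 half-value layers → attenuation 2^(−1.316) = 0.4016.
Combined: 62.23 × 0.4016 = 24.99 mGy/h.

25.0 mGy/h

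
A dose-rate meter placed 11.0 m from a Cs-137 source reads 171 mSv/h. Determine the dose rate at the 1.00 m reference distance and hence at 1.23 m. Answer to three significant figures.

Since intensity falls as 1/r²,
At 1.00 m: 171 × (11.0/1.00)² = 171 × 121.0 = 20690 mSv/h
At 1.23 m: (1.00/1.23)² = 0.6610, so 20690 × 0.6610 = 13680 mSv/h.

20700 mSv/h; 13700 mSv/h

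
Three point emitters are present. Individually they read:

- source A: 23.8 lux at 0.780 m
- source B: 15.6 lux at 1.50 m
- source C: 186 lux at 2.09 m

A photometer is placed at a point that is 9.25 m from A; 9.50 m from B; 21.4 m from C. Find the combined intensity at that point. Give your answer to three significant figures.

By superposition, sum each source's inverse-square contribution:
A: 23.8 × (0.780/9.25)² = 0.1692 lux
B: 15.6 × (1.50/9.50)² = 0.3889 lux
C: 186 × (2.09/21.4)² = 1.774 lux
Total = 0.1692 + 0.3889 + 1.774 = 2.332 lux.

2.33 lux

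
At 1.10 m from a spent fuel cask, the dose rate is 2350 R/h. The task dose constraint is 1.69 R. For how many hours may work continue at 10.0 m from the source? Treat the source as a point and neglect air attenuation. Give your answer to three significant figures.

By the inverse-square law, rate at 10.0 m:
(1.10/10.0)² = 0.01210, so 2350 × 0.01210 = 28.43 R/h.
Stay time = 1.69 R ÷ 28.43 R/h = 0.05944 h.

0.0594 h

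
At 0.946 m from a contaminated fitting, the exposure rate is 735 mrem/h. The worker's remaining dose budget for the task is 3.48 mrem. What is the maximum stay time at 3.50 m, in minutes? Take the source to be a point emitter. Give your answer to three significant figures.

3.89 min

By the inverse-square law, rate at 3.50 m:
(0.946/3.50)² = 0.07305, so 735 × 0.07305 = 53.69 mrem/h.
Stay time = 3.48 mrem ÷ 53.69 mrem/h = 0.06482 h = 3.889 min.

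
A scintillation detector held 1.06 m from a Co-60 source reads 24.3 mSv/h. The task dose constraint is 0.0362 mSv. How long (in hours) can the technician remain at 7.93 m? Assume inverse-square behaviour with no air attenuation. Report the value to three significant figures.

By the inverse-square law, rate at 7.93 m:
(1.06/7.93)² = 0.01787, so 24.3 × 0.01787 = 0.4342 mSv/h.
Stay time = 0.0362 mSv ÷ 0.4342 mSv/h = 0.08337 h.

0.0834 h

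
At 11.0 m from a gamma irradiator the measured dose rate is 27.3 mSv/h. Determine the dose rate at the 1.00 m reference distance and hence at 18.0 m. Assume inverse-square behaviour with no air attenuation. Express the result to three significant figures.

3300 mSv/h; 10.2 mSv/h

Applying the 1/r² law,
At 1.00 m: (11.0/1.00)² = 121.0, so 27.3 × 121.0 = 3303 mSv/h
At 18.0 m: 3303 × (1.00/18.0)² = 3303 × 0.003086 = 10.19 mSv/h.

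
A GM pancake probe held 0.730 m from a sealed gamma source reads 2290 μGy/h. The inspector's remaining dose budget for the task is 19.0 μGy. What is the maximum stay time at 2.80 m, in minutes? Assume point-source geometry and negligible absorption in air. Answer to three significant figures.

Since intensity falls as 1/r², rate at 2.80 m:
2290 × (0.730/2.80)² = 2290 × 0.06797 = 155.7 μGy/h.
Stay time = 19.0 μGy ÷ 155.7 μGy/h = 0.1220 h = 7.320 min.

7.32 min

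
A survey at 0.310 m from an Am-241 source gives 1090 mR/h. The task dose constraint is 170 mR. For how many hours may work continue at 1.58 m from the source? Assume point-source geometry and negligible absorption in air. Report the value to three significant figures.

Since intensity falls as 1/r², rate at 1.58 m:
(0.310/1.58)² = 0.03850, so 1090 × 0.03850 = 41.96 mR/h.
Stay time = 170 mR ÷ 41.96 mR/h = 4.051 h.

4.05 h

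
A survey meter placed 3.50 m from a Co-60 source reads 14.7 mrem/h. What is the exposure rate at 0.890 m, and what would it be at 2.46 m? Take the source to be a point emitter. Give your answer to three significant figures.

Using I₁d₁² = I₂d₂²,
At 0.890 m: 14.7 × (3.50/0.890)² = 14.7 × 15.47 = 227.4 mrem/h
At 2.46 m: 227.4 × (0.890/2.46)² = 227.4 × 0.1309 = 29.77 mrem/h.

227 mrem/h; 29.8 mrem/h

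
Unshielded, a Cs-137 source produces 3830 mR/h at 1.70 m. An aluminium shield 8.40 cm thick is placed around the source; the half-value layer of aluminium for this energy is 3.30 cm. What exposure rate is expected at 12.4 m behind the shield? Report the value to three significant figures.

Distance alone: 3830 × (1.70/12.4)² = 3830 × 0.01880 = 72.00 mR/h.
Shield: 8.40/3.30 = 2.545 half-value layers → attenuation 2^(−2.545) = 0.1713.
Combined: 72.00 × 0.1713 = 12.33 mR/h.

12.3 mR/h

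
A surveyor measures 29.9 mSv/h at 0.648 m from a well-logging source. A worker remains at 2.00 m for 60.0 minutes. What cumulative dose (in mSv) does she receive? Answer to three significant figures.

3.14 mSv

Applying the 1/r² law, rate at 2.00 m:
29.9 × (0.648/2.00)² = 29.9 × 0.1050 = 3.139 mSv/h.
Dose = rate × time = 3.139 mSv/h × 1.000 h = 3.139 mSv.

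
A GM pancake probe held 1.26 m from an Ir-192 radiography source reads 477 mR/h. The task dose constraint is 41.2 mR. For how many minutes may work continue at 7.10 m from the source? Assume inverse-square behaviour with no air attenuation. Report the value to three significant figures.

165 min

By the inverse-square law, rate at 7.10 m:
(1.26/7.10)² = 0.03149, so 477 × 0.03149 = 15.02 mR/h.
Stay time = 41.2 mR ÷ 15.02 mR/h = 2.743 h = 164.6 min.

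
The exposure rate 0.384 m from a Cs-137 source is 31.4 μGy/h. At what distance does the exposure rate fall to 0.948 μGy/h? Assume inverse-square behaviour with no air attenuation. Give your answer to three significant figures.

Since intensity falls as 1/r², d₂ = d₁·√(I₁/I₂).
I₁/I₂ = 31.4/0.948 = 33.12, so d₂ = 0.384 × √33.12 = 2.210 m.

2.21 m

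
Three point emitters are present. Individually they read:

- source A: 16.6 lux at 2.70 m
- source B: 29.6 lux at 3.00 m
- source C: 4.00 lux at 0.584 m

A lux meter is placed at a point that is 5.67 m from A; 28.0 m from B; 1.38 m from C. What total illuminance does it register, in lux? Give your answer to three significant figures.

4.82 lux

By superposition, sum each source's inverse-square contribution:
A: 16.6 × (2.70/5.67)² = 3.764 lux
B: 29.6 × (3.00/28.0)² = 0.3398 lux
C: 4.00 × (0.584/1.38)² = 0.7164 lux
Total = 3.764 + 0.3398 + 0.7164 = 4.820 lux.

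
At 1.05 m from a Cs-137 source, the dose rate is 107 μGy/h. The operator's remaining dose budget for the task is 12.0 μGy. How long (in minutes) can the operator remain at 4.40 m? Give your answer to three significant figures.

Using I₁d₁² = I₂d₂², rate at 4.40 m:
107 × (1.05/4.40)² = 107 × 0.05695 = 6.094 μGy/h.
Stay time = 12.0 μGy ÷ 6.094 μGy/h = 1.969 h = 118.1 min.

118 min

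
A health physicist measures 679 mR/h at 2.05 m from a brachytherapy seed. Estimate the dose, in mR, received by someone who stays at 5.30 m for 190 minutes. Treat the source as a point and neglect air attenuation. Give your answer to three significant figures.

322 mR

Applying the 1/r² law, rate at 5.30 m:
679 × (2.05/5.30)² = 679 × 0.1496 = 101.6 mR/h.
Dose = rate × time = 101.6 mR/h × 3.167 h = 321.8 mR.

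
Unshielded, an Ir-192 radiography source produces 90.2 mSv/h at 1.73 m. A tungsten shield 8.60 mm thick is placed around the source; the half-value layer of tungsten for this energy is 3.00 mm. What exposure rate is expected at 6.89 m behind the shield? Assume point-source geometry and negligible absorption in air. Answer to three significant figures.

0.780 mSv/h

Distance alone: (1.73/6.89)² = 0.06305, so 90.2 × 0.06305 = 5.687 mSv/h.
Shield: 8.60/3.00 = 2.867 half-value layers → attenuation 2^(−2.867) = 0.1371.
Combined: 5.687 × 0.1371 = 0.7797 mSv/h.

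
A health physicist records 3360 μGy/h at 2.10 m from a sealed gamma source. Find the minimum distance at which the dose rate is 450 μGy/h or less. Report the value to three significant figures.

5.74 m

By the inverse-square law, d₂ = d₁·√(I₁/I₂).
I₁/I₂ = 3360/450 = 7.467, so d₂ = 2.10 × √7.467 = 5.738 m.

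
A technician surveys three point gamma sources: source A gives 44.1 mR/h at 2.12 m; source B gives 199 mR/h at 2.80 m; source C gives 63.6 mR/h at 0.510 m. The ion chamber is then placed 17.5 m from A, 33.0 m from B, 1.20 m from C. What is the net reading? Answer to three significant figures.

13.6 mR/h

By superposition, sum each source's inverse-square contribution:
A: 44.1 × (2.12/17.5)² = 0.6472 mR/h
B: 199 × (2.80/33.0)² = 1.433 mR/h
C: 63.6 × (0.510/1.20)² = 11.49 mR/h
Total = 0.6472 + 1.433 + 11.49 = 13.57 mR/h.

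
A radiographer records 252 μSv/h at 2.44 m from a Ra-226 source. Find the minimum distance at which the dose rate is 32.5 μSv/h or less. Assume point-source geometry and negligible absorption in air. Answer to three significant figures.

6.79 m

Using I₁d₁² = I₂d₂², d₂ = d₁·√(I₁/I₂).
I₁/I₂ = 252/32.5 = 7.754, so d₂ = 2.44 × √7.754 = 6.794 m.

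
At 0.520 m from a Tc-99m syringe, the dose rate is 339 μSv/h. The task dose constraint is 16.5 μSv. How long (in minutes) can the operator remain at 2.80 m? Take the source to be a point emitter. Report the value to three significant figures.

Since intensity falls as 1/r², rate at 2.80 m:
339 × (0.520/2.80)² = 339 × 0.03449 = 11.69 μSv/h.
Stay time = 16.5 μSv ÷ 11.69 μSv/h = 1.411 h = 84.66 min.

84.7 min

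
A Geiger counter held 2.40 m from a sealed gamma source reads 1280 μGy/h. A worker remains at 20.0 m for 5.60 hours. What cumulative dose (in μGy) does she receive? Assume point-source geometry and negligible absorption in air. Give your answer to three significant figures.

Intensity scales as (d₁/d₂)², so rate at 20.0 m:
1280 × (2.40/20.0)² = 1280 × 0.01440 = 18.43 μGy/h.
Dose = rate × time = 18.43 μGy/h × 5.600 h = 103.2 μGy.

103 μGy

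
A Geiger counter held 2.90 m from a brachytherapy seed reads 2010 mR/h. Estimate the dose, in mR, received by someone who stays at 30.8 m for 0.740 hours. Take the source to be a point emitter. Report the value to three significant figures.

13.2 mR

Intensity scales as (d₁/d₂)², so rate at 30.8 m:
2010 × (2.90/30.8)² = 2010 × 0.008865 = 17.82 mR/h.
Dose = rate × time = 17.82 mR/h × 0.7400 h = 13.19 mR.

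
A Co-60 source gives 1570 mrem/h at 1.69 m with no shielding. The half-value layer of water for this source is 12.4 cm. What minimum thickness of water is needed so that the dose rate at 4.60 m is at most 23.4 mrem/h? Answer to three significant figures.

At 4.60 m, distance alone gives (1.69/4.60)² = 0.1350, so 1570 × 0.1350 = 212.0 mrem/h.
Further attenuation needed: 212.0/23.4 = 9.060.
n = log₂(9.060) = 3.180 half-value layers.
Thickness = 3.180 × 12.4 cm = 39.43 cm.

39.4 cm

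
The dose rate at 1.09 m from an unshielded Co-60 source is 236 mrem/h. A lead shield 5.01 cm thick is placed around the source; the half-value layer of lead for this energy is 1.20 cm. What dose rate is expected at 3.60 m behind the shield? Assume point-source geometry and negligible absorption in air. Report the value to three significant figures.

Distance alone: (1.09/3.60)² = 0.09167, so 236 × 0.09167 = 21.63 mrem/h.
Shield: 5.01/1.20 = 4.175 half-value layers → attenuation 2^(−4.175) = 0.05536.
Combined: 21.63 × 0.05536 = 1.197 mrem/h.

1.20 mrem/h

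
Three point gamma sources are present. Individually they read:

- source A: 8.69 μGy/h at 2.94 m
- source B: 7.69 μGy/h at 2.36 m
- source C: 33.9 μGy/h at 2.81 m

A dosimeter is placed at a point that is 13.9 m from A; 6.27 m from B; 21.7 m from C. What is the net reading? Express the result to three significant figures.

2.05 μGy/h

By superposition, sum each source's inverse-square contribution:
A: 8.69 × (2.94/13.9)² = 0.3888 μGy/h
B: 7.69 × (2.36/6.27)² = 1.089 μGy/h
C: 33.9 × (2.81/21.7)² = 0.5685 μGy/h
Total = 0.3888 + 1.089 + 0.5685 = 2.046 μGy/h.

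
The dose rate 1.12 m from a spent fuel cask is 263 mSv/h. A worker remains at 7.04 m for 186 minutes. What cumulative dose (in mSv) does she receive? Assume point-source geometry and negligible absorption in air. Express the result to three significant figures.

20.6 mSv

By the inverse-square law, rate at 7.04 m:
263 × (1.12/7.04)² = 263 × 0.02531 = 6.657 mSv/h.
Dose = rate × time = 6.657 mSv/h × 3.100 h = 20.64 mSv.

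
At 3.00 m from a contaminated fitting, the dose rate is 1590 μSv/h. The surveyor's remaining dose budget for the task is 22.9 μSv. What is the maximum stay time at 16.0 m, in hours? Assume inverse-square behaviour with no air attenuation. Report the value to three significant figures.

Intensity scales as (d₁/d₂)², so rate at 16.0 m:
(3.00/16.0)² = 0.03516, so 1590 × 0.03516 = 55.90 μSv/h.
Stay time = 22.9 μSv ÷ 55.90 μSv/h = 0.4097 h.

0.410 h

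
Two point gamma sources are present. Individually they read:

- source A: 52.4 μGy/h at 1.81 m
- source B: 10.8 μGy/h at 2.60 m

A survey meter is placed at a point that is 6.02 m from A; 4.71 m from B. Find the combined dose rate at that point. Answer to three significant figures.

Each source contributes Iᵢ·(dᵢ/rᵢ)²; contributions add.
A: 52.4 × (1.81/6.02)² = 4.737 μGy/h
B: 10.8 × (2.60/4.71)² = 3.291 μGy/h
Total = 4.737 + 3.291 = 8.028 μGy/h.

8.03 μGy/h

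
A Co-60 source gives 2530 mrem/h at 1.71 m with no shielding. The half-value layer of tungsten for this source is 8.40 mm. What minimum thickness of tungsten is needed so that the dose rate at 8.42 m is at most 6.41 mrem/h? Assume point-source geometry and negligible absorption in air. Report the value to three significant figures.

33.8 mm

At 8.42 m, distance alone gives (1.71/8.42)² = 0.04124, so 2530 × 0.04124 = 104.3 mrem/h.
Further attenuation needed: 104.3/6.41 = 16.27.
n = log₂(16.27) = 4.024 half-value layers.
Thickness = 4.024 × 8.40 mm = 33.80 mm.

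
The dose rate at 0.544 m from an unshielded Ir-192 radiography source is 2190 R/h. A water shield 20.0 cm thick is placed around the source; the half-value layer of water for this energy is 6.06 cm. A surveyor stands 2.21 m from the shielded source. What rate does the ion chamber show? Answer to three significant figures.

13.5 R/h

Distance alone: 2190 × (0.544/2.21)² = 2190 × 0.06059 = 132.7 R/h.
Shield: 20.0/6.06 = 3.300 half-value layers → attenuation 2^(−3.300) = 0.1015.
Combined: 132.7 × 0.1015 = 13.47 R/h.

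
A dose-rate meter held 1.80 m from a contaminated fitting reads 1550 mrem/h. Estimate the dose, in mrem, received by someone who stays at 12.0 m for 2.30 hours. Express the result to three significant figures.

80.2 mrem

Applying the 1/r² law, rate at 12.0 m:
1550 × (1.80/12.0)² = 1550 × 0.02250 = 34.88 mrem/h.
Dose = rate × time = 34.88 mrem/h × 2.300 h = 80.22 mrem.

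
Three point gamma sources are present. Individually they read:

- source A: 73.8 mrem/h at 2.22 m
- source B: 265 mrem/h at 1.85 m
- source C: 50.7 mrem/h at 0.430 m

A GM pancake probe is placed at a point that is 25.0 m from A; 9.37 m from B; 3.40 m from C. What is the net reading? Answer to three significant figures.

By superposition, sum each source's inverse-square contribution:
A: 73.8 × (2.22/25.0)² = 0.5819 mrem/h
B: 265 × (1.85/9.37)² = 10.33 mrem/h
C: 50.7 × (0.430/3.40)² = 0.8109 mrem/h
Total = 0.5819 + 10.33 + 0.8109 = 11.72 mrem/h.

11.7 mrem/h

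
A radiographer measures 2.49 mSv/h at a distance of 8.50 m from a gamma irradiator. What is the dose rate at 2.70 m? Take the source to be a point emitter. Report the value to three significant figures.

24.7 mSv/h

Since intensity falls as 1/r², the rate at 2.70 m is
(8.50/2.70)² = 9.911, so 2.49 × 9.911 = 24.68 mSv/h.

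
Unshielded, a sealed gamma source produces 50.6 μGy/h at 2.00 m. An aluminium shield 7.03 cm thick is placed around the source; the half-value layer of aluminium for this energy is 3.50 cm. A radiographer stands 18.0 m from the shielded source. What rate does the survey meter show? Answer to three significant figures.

Distance alone: 50.6 × (2.00/18.0)² = 50.6 × 0.01235 = 0.6249 μGy/h.
Shield: 7.03/3.50 = 2.009 half-value layers → attenuation 2^(−2.009) = 0.2484.
Combined: 0.6249 × 0.2484 = 0.1552 μGy/h.

0.155 μGy/h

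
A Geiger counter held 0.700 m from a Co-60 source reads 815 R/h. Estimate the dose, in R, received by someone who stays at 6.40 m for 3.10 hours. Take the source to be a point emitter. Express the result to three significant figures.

30.2 R

Intensity scales as (d₁/d₂)², so rate at 6.40 m:
815 × (0.700/6.40)² = 815 × 0.01196 = 9.747 R/h.
Dose = rate × time = 9.747 R/h × 3.100 h = 30.22 R.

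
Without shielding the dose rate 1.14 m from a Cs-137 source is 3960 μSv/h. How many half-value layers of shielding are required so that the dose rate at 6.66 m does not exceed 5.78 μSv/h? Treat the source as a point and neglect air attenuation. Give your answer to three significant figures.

At 6.66 m, distance alone gives (1.14/6.66)² = 0.02930, so 3960 × 0.02930 = 116.0 μSv/h.
Further attenuation needed: 116.0/5.78 = 20.07.
n = log₂(20.07) = 4.327 half-value layers.

4.33 half-value layers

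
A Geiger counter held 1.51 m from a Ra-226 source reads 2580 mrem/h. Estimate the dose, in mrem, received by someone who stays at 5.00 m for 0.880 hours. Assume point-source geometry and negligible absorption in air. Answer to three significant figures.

Using I₁d₁² = I₂d₂², rate at 5.00 m:
(1.51/5.00)² = 0.09120, so 2580 × 0.09120 = 235.3 mrem/h.
Dose = rate × time = 235.3 mrem/h × 0.8800 h = 207.1 mrem.

207 mrem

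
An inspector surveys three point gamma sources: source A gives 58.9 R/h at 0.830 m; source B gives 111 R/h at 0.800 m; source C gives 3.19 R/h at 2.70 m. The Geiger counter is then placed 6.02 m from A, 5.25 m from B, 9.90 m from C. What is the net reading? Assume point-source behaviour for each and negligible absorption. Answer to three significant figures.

3.93 R/h

Each source contributes Iᵢ·(dᵢ/rᵢ)²; contributions add.
A: 58.9 × (0.830/6.02)² = 1.120 R/h
B: 111 × (0.800/5.25)² = 2.577 R/h
C: 3.19 × (2.70/9.90)² = 0.2373 R/h
Total = 1.120 + 2.577 + 0.2373 = 3.934 R/h.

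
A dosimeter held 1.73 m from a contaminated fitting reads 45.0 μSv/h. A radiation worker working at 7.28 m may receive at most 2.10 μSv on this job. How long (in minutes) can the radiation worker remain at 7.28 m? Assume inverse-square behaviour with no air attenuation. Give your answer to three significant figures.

Intensity scales as (d₁/d₂)², so rate at 7.28 m:
45.0 × (1.73/7.28)² = 45.0 × 0.05647 = 2.541 μSv/h.
Stay time = 2.10 μSv ÷ 2.541 μSv/h = 0.8264 h = 49.58 min.

49.6 min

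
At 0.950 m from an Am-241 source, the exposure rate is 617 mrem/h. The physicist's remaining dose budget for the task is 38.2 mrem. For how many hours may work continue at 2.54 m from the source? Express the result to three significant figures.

0.443 h

Intensity scales as (d₁/d₂)², so rate at 2.54 m:
617 × (0.950/2.54)² = 617 × 0.1399 = 86.32 mrem/h.
Stay time = 38.2 mrem ÷ 86.32 mrem/h = 0.4425 h.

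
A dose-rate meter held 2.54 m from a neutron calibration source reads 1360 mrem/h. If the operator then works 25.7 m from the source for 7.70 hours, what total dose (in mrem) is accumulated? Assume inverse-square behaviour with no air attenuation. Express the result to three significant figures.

Using I₁d₁² = I₂d₂², rate at 25.7 m:
(2.54/25.7)² = 0.009768, so 1360 × 0.009768 = 13.28 mrem/h.
Dose = rate × time = 13.28 mrem/h × 7.700 h = 102.3 mrem.

102 mrem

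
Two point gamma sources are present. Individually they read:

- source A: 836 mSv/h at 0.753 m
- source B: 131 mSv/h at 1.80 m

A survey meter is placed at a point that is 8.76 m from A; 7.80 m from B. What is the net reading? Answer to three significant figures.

13.2 mSv/h

By superposition, sum each source's inverse-square contribution:
A: 836 × (0.753/8.76)² = 6.177 mSv/h
B: 131 × (1.80/7.80)² = 6.976 mSv/h
Total = 6.177 + 6.976 = 13.15 mSv/h.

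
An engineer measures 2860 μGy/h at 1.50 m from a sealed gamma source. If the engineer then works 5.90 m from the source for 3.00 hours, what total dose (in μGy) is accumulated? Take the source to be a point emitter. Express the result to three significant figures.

555 μGy

Intensity scales as (d₁/d₂)², so rate at 5.90 m:
(1.50/5.90)² = 0.06464, so 2860 × 0.06464 = 184.9 μGy/h.
Dose = rate × time = 184.9 μGy/h × 3.000 h = 554.7 μGy.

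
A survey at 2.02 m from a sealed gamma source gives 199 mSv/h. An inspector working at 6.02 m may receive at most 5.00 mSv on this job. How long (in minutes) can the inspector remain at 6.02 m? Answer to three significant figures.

13.4 min

Using I₁d₁² = I₂d₂², rate at 6.02 m:
(2.02/6.02)² = 0.1126, so 199 × 0.1126 = 22.41 mSv/h.
Stay time = 5.00 mSv ÷ 22.41 mSv/h = 0.2231 h = 13.39 min.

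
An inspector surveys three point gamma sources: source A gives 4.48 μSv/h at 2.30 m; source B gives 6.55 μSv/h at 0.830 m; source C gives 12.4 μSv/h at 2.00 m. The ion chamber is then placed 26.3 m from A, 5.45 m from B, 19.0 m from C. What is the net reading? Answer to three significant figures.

By superposition, sum each source's inverse-square contribution:
A: 4.48 × (2.30/26.3)² = 0.03426 μSv/h
B: 6.55 × (0.830/5.45)² = 0.1519 μSv/h
C: 12.4 × (2.00/19.0)² = 0.1374 μSv/h
Total = 0.03426 + 0.1519 + 0.1374 = 0.3236 μSv/h.

0.324 μSv/h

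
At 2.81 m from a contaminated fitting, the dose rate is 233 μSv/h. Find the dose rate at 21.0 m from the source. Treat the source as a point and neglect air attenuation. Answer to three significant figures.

4.17 μSv/h

Applying the 1/r² law, the rate at 21.0 m is
233 × (2.81/21.0)² = 233 × 0.01790 = 4.171 μSv/h.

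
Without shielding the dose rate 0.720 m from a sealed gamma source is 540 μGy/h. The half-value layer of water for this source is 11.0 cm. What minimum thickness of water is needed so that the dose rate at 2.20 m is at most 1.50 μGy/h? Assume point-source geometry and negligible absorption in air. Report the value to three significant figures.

58.0 cm

At 2.20 m, distance alone gives (0.720/2.20)² = 0.1071, so 540 × 0.1071 = 57.83 μGy/h.
Further attenuation needed: 57.83/1.50 = 38.55.
n = log₂(38.55) = 5.269 half-value layers.
Thickness = 5.269 × 11.0 cm = 57.96 cm.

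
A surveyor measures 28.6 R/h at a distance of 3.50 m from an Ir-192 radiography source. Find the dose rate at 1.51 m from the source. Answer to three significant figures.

154 R/h

By the inverse-square law, the rate at 1.51 m is
28.6 × (3.50/1.51)² = 28.6 × 5.373 = 153.7 R/h.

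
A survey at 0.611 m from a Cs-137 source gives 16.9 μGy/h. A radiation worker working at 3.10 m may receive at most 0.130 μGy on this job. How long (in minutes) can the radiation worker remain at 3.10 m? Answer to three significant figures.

Intensity scales as (d₁/d₂)², so rate at 3.10 m:
(0.611/3.10)² = 0.03885, so 16.9 × 0.03885 = 0.6566 μGy/h.
Stay time = 0.130 μGy ÷ 0.6566 μGy/h = 0.1980 h = 11.88 min.

11.9 min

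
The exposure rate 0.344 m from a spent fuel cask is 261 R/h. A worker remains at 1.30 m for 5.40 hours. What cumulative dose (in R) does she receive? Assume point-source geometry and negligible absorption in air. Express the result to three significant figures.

98.7 R

Since intensity falls as 1/r², rate at 1.30 m:
(0.344/1.30)² = 0.07002, so 261 × 0.07002 = 18.28 R/h.
Dose = rate × time = 18.28 R/h × 5.400 h = 98.71 R.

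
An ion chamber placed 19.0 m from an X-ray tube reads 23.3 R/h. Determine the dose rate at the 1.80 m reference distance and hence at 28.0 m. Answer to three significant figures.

2600 R/h; 10.7 R/h

Using I₁d₁² = I₂d₂²,
At 1.80 m: 23.3 × (19.0/1.80)² = 23.3 × 111.4 = 2596 R/h
At 28.0 m: 2596 × (1.80/28.0)² = 2596 × 0.004133 = 10.73 R/h.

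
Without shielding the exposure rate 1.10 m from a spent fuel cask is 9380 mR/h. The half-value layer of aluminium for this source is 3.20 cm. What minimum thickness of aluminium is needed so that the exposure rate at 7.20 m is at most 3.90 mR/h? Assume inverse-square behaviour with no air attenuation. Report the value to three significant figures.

At 7.20 m, distance alone gives 9380 × (1.10/7.20)² = 9380 × 0.02334 = 218.9 mR/h.
Further attenuation needed: 218.9/3.90 = 56.13.
n = log₂(56.13) = 5.811 half-value layers.
Thickness = 5.811 × 3.20 cm = 18.60 cm.

18.6 cm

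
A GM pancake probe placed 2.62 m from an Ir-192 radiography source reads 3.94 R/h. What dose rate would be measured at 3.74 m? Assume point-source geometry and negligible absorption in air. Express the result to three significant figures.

Using I₁d₁² = I₂d₂², scaling from 2.62 m to 3.74 m:
(2.62/3.74)² = 0.4907, so 3.94 × 0.4907 = 1.933 R/h.

1.93 R/h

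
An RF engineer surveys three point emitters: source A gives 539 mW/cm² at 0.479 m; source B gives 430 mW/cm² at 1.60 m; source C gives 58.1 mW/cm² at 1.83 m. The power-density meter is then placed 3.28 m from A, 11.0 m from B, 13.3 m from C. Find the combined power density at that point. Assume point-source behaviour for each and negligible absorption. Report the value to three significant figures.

By superposition, sum each source's inverse-square contribution:
A: 539 × (0.479/3.28)² = 11.50 mW/cm²
B: 430 × (1.60/11.0)² = 9.098 mW/cm²
C: 58.1 × (1.83/13.3)² = 1.100 mW/cm²
Total = 11.50 + 9.098 + 1.100 = 21.70 mW/cm².

21.7 mW/cm²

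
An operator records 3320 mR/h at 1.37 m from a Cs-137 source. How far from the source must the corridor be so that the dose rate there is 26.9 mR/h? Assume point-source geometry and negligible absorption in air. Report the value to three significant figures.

By the inverse-square law, d₂ = d₁·√(I₁/I₂).
I₁/I₂ = 3320/26.9 = 123.4, so d₂ = 1.37 × √123.4 = 15.22 m.

15.2 m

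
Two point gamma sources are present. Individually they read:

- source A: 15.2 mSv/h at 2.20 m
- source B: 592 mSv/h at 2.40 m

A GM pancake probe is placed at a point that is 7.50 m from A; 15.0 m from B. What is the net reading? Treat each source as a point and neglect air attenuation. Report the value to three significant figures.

16.5 mSv/h

By superposition, sum each source's inverse-square contribution:
A: 15.2 × (2.20/7.50)² = 1.308 mSv/h
B: 592 × (2.40/15.0)² = 15.16 mSv/h
Total = 1.308 + 15.16 = 16.47 mSv/h.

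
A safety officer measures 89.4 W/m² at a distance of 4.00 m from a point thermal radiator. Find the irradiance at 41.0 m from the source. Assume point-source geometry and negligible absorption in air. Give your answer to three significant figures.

0.851 W/m²

Applying the 1/r² law, the rate at 41.0 m is
(4.00/41.0)² = 0.009518, so 89.4 × 0.009518 = 0.8509 W/m².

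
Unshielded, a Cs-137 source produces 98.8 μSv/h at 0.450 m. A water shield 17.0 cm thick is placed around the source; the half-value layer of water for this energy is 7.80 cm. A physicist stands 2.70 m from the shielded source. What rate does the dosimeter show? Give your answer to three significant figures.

Distance alone: 98.8 × (0.450/2.70)² = 98.8 × 0.02778 = 2.745 μSv/h.
Shield: 17.0/7.80 = 2.179 half-value layers → attenuation 2^(−2.179) = 0.2208.
Combined: 2.745 × 0.2208 = 0.6061 μSv/h.

0.606 μSv/h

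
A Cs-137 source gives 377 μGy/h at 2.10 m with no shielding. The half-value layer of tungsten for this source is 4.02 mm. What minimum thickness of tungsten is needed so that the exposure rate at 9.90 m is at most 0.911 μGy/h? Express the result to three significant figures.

17.0 mm

At 9.90 m, distance alone gives 377 × (2.10/9.90)² = 377 × 0.04500 = 16.96 μGy/h.
Further attenuation needed: 16.96/0.911 = 18.62.
n = log₂(18.62) = 4.219 half-value layers.
Thickness = 4.219 × 4.02 mm = 16.96 mm.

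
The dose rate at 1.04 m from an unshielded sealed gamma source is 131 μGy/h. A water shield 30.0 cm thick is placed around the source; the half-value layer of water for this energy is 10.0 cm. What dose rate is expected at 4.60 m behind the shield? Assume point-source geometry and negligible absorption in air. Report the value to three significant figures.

0.837 μGy/h

Distance alone: 131 × (1.04/4.60)² = 131 × 0.05112 = 6.697 μGy/h.
Shield: 30.0/10.0 = 3.000 half-value layers → attenuation 2^(−3.000) = 0.1250.
Combined: 6.697 × 0.1250 = 0.8371 μGy/h.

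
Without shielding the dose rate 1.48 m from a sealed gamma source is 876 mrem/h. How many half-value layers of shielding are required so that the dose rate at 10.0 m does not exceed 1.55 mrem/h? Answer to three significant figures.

At 10.0 m, distance alone gives (1.48/10.0)² = 0.02190, so 876 × 0.02190 = 19.18 mrem/h.
Further attenuation needed: 19.18/1.55 = 12.37.
n = log₂(12.37) = 3.629 half-value layers.

3.63 half-value layers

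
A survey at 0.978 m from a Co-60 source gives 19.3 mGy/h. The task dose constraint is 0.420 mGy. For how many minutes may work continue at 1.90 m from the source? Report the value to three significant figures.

Since intensity falls as 1/r², rate at 1.90 m:
(0.978/1.90)² = 0.2650, so 19.3 × 0.2650 = 5.115 mGy/h.
Stay time = 0.420 mGy ÷ 5.115 mGy/h = 0.08211 h = 4.927 min.

4.93 min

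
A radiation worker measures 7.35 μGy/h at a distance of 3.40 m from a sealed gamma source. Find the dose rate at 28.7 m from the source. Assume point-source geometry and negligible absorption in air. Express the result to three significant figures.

Using I₁d₁² = I₂d₂², the rate at 28.7 m is
7.35 × (3.40/28.7)² = 7.35 × 0.01403 = 0.1031 μGy/h.

0.103 μGy/h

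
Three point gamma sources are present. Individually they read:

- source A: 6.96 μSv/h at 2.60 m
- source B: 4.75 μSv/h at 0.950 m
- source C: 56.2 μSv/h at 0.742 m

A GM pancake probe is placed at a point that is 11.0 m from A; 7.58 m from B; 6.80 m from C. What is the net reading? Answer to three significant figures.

By superposition, sum each source's inverse-square contribution:
A: 6.96 × (2.60/11.0)² = 0.3888 μSv/h
B: 4.75 × (0.950/7.58)² = 0.07461 μSv/h
C: 56.2 × (0.742/6.80)² = 0.6692 μSv/h
Total = 0.3888 + 0.07461 + 0.6692 = 1.133 μSv/h.

1.13 μSv/h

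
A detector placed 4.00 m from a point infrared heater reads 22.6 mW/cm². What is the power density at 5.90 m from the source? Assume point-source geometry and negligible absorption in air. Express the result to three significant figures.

10.4 mW/cm²

Applying the 1/r² law, scaling from 4.00 m to 5.90 m:
22.6 × (4.00/5.90)² = 22.6 × 0.4596 = 10.39 mW/cm².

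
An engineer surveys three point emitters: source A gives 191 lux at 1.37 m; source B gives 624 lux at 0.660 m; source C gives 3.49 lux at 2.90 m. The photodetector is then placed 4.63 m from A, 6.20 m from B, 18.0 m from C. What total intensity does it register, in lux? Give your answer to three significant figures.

Each source contributes Iᵢ·(dᵢ/rᵢ)²; contributions add.
A: 191 × (1.37/4.63)² = 16.72 lux
B: 624 × (0.660/6.20)² = 7.071 lux
C: 3.49 × (2.90/18.0)² = 0.09059 lux
Total = 16.72 + 7.071 + 0.09059 = 23.88 lux.

23.9 lux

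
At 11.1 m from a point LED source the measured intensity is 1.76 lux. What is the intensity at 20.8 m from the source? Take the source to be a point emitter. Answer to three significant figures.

0.501 lux

Intensity scales as (d₁/d₂)², so scaling from 11.1 m to 20.8 m:
(11.1/20.8)² = 0.2848, so 1.76 × 0.2848 = 0.5012 lux.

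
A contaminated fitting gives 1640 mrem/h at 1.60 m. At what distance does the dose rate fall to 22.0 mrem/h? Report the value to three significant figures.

13.8 m

Using I₁d₁² = I₂d₂², d₂ = d₁·√(I₁/I₂).
I₁/I₂ = 1640/22.0 = 74.55, so d₂ = 1.60 × √74.55 = 13.81 m.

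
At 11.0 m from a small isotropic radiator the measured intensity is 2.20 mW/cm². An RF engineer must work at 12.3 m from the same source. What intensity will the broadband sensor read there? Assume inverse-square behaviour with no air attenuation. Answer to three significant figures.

1.76 mW/cm²

By the inverse-square law, scaling from 11.0 m to 12.3 m:
(11.0/12.3)² = 0.7998, so 2.20 × 0.7998 = 1.760 mW/cm².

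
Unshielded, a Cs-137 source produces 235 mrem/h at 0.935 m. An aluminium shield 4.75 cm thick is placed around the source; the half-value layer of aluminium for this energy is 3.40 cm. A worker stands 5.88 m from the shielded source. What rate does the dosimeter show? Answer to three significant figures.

2.26 mrem/h

Distance alone: (0.935/5.88)² = 0.02529, so 235 × 0.02529 = 5.943 mrem/h.
Shield: 4.75/3.40 = 1.397 half-value layers → attenuation 2^(−1.397) = 0.3797.
Combined: 5.943 × 0.3797 = 2.257 mrem/h.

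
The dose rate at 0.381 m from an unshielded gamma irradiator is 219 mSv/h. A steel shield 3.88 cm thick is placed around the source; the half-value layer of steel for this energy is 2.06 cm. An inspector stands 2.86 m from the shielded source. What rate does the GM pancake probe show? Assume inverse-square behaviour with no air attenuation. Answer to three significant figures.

1.05 mSv/h

Distance alone: 219 × (0.381/2.86)² = 219 × 0.01775 = 3.887 mSv/h.
Shield: 3.88/2.06 = 1.883 half-value layers → attenuation 2^(−1.883) = 0.2711.
Combined: 3.887 × 0.2711 = 1.054 mSv/h.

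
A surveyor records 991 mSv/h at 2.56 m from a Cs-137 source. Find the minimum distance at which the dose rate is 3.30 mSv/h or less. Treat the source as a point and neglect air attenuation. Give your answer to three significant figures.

44.4 m

By the inverse-square law, d₂ = d₁·√(I₁/I₂).
I₁/I₂ = 991/3.30 = 300.3, so d₂ = 2.56 × √300.3 = 44.36 m.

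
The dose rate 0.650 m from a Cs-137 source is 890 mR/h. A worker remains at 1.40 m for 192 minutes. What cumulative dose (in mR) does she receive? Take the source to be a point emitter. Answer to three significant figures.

614 mR

Applying the 1/r² law, rate at 1.40 m:
890 × (0.650/1.40)² = 890 × 0.2156 = 191.9 mR/h.
Dose = rate × time = 191.9 mR/h × 3.200 h = 614.1 mR.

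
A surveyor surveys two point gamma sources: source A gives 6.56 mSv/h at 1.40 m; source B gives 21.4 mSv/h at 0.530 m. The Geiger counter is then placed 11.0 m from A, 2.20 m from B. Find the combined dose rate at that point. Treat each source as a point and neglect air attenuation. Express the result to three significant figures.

1.35 mSv/h

Each source contributes Iᵢ·(dᵢ/rᵢ)²; contributions add.
A: 6.56 × (1.40/11.0)² = 0.1063 mSv/h
B: 21.4 × (0.530/2.20)² = 1.242 mSv/h
Total = 0.1063 + 1.242 = 1.348 mSv/h.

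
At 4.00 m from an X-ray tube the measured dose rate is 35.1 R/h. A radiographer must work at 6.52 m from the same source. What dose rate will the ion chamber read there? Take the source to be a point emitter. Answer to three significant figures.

Applying the 1/r² law, scaling from 4.00 m to 6.52 m:
(4.00/6.52)² = 0.3764, so 35.1 × 0.3764 = 13.21 R/h.

13.2 R/h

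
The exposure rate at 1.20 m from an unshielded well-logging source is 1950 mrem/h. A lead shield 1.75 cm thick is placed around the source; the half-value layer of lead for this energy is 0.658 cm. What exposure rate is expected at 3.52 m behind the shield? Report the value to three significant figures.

35.9 mrem/h

Distance alone: (1.20/3.52)² = 0.1162, so 1950 × 0.1162 = 226.6 mrem/h.
Shield: 1.75/0.658 = 2.660 half-value layers → attenuation 2^(−2.660) = 0.1582.
Combined: 226.6 × 0.1582 = 35.85 mrem/h.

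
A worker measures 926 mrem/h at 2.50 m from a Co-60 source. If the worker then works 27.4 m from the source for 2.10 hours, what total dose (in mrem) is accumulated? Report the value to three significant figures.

16.2 mrem

Using I₁d₁² = I₂d₂², rate at 27.4 m:
926 × (2.50/27.4)² = 926 × 0.008325 = 7.709 mrem/h.
Dose = rate × time = 7.709 mrem/h × 2.100 h = 16.19 mrem.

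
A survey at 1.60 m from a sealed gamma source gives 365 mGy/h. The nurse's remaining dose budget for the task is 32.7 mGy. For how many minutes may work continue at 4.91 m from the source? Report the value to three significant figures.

50.6 min

Intensity scales as (d₁/d₂)², so rate at 4.91 m:
365 × (1.60/4.91)² = 365 × 0.1062 = 38.76 mGy/h.
Stay time = 32.7 mGy ÷ 38.76 mGy/h = 0.8437 h = 50.62 min.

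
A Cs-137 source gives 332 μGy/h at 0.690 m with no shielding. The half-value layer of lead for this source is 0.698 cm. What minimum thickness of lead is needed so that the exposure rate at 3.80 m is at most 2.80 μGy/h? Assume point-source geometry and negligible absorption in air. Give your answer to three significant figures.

1.37 cm

At 3.80 m, distance alone gives 332 × (0.690/3.80)² = 332 × 0.03297 = 10.95 μGy/h.
Further attenuation needed: 10.95/2.80 = 3.911.
n = log₂(3.911) = 1.968 half-value layers.
Thickness = 1.968 × 0.698 cm = 1.374 cm.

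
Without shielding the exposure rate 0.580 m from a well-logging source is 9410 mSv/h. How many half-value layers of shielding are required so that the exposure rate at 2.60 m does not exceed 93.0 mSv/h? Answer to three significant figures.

At 2.60 m, distance alone gives (0.580/2.60)² = 0.04976, so 9410 × 0.04976 = 468.2 mSv/h.
Further attenuation needed: 468.2/93.0 = 5.034.
n = log₂(5.034) = 2.332 half-value layers.

2.33 half-value layers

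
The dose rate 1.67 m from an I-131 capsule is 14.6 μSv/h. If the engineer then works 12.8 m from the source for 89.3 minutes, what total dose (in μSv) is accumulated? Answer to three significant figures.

0.370 μSv

Since intensity falls as 1/r², rate at 12.8 m:
14.6 × (1.67/12.8)² = 14.6 × 0.01702 = 0.2485 μSv/h.
Dose = rate × time = 0.2485 μSv/h × 1.488 h = 0.3698 μSv.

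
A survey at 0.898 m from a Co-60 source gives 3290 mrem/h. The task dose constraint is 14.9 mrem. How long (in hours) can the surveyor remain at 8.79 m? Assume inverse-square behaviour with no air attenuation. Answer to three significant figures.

Since intensity falls as 1/r², rate at 8.79 m:
(0.898/8.79)² = 0.01044, so 3290 × 0.01044 = 34.35 mrem/h.
Stay time = 14.9 mrem ÷ 34.35 mrem/h = 0.4338 h.

0.434 h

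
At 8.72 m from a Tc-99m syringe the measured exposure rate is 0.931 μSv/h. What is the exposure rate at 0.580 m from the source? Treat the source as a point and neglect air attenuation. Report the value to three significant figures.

Since intensity falls as 1/r², scaling from 8.72 m to 0.580 m:
(8.72/0.580)² = 226.0, so 0.931 × 226.0 = 210.4 μSv/h.

210 μSv/h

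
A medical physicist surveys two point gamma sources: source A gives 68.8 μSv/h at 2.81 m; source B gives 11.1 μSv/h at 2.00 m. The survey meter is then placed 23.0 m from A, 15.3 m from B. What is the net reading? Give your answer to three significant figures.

1.22 μSv/h

Each source contributes Iᵢ·(dᵢ/rᵢ)²; contributions add.
A: 68.8 × (2.81/23.0)² = 1.027 μSv/h
B: 11.1 × (2.00/15.3)² = 0.1897 μSv/h
Total = 1.027 + 0.1897 = 1.217 μSv/h.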